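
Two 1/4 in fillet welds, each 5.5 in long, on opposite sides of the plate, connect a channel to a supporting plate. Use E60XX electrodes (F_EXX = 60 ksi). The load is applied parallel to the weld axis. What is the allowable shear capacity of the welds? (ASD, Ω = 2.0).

Effective throat t_e = 0.707 × 0.25 = 0.1767 in.
Total length L = 11 in; A_we = 0.1767 × 11 = 1.944 in².
F_nw = 0.6 F_EXX = 0.6 × 60 = 36 ksi.
R_n = 36 × 1.944 = 69.99 kip; R_n/Ω = 69.99/2.0 = 35 kip.

R_n/Ω ≈ 35 kip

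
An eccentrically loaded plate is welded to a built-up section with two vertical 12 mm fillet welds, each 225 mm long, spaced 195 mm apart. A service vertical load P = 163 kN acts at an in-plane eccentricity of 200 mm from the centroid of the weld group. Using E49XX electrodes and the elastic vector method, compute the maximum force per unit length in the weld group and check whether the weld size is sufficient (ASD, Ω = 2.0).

f_max ≈ 1060 N/mm; adequate

E49XX → F_EXX = 490 MPa.
Total weld length L_w = 450 mm. Treat welds as unit-width lines.
Polar moment about centroid: J = 2[d³/12 + d(b/2)²] = 2[225³/12 + 225×97.5²] = 6176000 mm³.
Direct shear f_v = P/L_w = 163×10³ / 450 = 362.2 N/mm (vertical).
Torsion M = P·e = 163×10³ × 200 = 32600000 N·mm.
Critical point at (x, y) = (97.5, 112.5) from centroid. f_tx = M·y/J = 593.8 N/mm; f_ty = M·x/J = 514.6 N/mm.
Resultant f_max = √[f_tx² + (f_v + f_ty)²] = √[593.8² + (362.2 + 514.6)²] = 1059 N/mm.
Capacity per unit length: r_n/Ω = (1/2.0) × 0.6 × 490 × (0.707 × 12) = 1247 N/mm.
1059 ≤ 1247 → adequate.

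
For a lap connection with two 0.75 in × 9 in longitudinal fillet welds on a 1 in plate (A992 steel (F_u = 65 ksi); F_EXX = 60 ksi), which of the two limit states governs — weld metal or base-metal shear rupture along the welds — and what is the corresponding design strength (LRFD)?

t_e = 0.707 × 0.75 = 0.5302 in; L = 18 in.
Weld metal: φR_n = 0.75 × 0.6 × 60 × 0.5302 × 18 = 257.7 kips.
Base metal (shear rupture): φR_n = 0.75 × 0.6 × 65 × 1 × 18 = 526.5 kips.
Governing: weld metal.

φR_n ≈ 258 kips (weld metal governs)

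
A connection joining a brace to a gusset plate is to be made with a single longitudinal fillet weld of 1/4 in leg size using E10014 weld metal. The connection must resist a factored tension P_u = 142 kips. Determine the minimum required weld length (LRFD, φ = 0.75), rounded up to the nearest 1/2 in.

E100XX → F_EXX = 100 ksi.
Throat t_e = 0.707 × 0.25 = 0.1767 in.
φr_n = 0.75 × 0.6 × 100 × 0.1767 = 7.954 kips/in.
L_req = P_u / φr_n = 142 / 7.954 = 17.85 in total.
Round up → use L = 18 in.

L = 18 in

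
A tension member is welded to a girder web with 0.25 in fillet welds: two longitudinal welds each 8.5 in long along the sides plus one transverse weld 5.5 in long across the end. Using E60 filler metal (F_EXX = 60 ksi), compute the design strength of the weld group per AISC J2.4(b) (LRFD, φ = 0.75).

φR_n ≈ 108 kips

t_e = 0.707 × 0.25 = 0.1767 in.
R_nwl = 0.6 × 60 × 0.1767 × 17 = 108.2 kips (longitudinal, 2 welds).
R_nwt = 0.6 × 60 × 0.1767 × 5.5 = 35 kips (transverse, base value).
(i) R_nwl + R_nwt = 143.2 kips; (ii) 0.85 R_nwl + 1.5 R_nwt = 144.4 kips.
R_n = max = 144.4 kips [governs: (ii)]; φR_n = 108.3 kips.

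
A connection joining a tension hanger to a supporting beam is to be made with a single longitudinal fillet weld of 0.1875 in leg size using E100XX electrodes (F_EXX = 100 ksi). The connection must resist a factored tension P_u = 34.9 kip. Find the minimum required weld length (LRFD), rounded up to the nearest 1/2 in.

Throat t_e = 0.707 × 0.1875 = 0.1326 in.
φr_n = 0.75 × 0.6 × 100 × 0.1326 = 5.965 kip/in.
L_req = P_u / φr_n = 34.9 / 5.965 = 5.85 in total.
Round up → use L = 6 in.

L = 6 in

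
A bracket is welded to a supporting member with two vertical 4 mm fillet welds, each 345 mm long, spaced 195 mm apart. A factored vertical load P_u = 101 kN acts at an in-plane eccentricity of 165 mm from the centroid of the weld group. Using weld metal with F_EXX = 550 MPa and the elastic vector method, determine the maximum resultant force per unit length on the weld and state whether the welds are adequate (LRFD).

f_max ≈ 343 N/mm; adequate

Total weld length L_w = 690 mm. Treat welds as unit-width lines.
Polar moment about centroid: J = 2[d³/12 + d(b/2)²] = 2[345³/12 + 345×97.5²] = 13400000 mm³.
Direct shear f_v = P/L_w = 101×10³ / 690 = 146.4 N/mm (vertical).
Torsion M = P·e = 101×10³ × 165 = 16665000 N·mm.
Critical point at (x, y) = (97.5, 172.5) from centroid. f_tx = M·y/J = 214.5 N/mm; f_ty = M·x/J = 121.2 N/mm.
Resultant f_max = √[f_tx² + (f_v + f_ty)²] = √[214.5² + (146.4 + 121.2)²] = 342.9 N/mm.
Capacity per unit length: φr_n = 0.75 × 0.6 × 550 × (0.707 × 4) = 699.9 N/mm.
342.9 ≤ 699.9 → adequate.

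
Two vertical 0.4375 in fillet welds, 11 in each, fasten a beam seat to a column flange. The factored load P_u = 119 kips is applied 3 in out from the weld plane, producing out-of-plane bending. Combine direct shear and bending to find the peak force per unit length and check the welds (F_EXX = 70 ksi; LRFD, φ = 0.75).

f_max ≈ 10.4 kip/in; NOT adequate

L_w = 2 × 11 = 22 in; section modulus (unit throat) S = 2 × L²/6 = 40.33 in².
Direct shear f_v = P/L_w = 119/22 = 5.409 kip/in.
Moment M = P × e = 119 × 3 = 357 kip·in; bending f_b = M/S = 8.851 kip/in.
f_max = √(f_v² + f_b²) = √(5.409² + 8.851²) = 10.37 kip/in.
φr_n = 0.75 × 0.6 × 70 × (0.707 × 0.4375) = 9.743 kip/in → NOT adequate.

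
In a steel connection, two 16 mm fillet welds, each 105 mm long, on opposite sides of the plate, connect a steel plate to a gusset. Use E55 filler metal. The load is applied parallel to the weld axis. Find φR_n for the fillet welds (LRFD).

φR_n ≈ 588 kN

E55XX → F_EXX = 550 MPa.
Effective throat t_e = 0.707 × 16 = 11.31 mm.
Total length L = 210 mm; A_we = 11.31 × 210 = 2376 mm².
F_nw = 0.6 F_EXX = 0.6 × 550 = 330 MPa.
φR_n = 0.75 × 330 × 2376 × 10⁻³ = 587.9 kN.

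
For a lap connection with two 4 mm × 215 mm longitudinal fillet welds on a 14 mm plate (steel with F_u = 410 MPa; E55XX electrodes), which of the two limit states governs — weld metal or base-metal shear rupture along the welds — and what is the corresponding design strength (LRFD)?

E55XX → F_EXX = 550 MPa.
t_e = 0.707 × 4 = 2.828 mm; L = 430 mm.
Weld metal: φR_n = 0.75 × 0.6 × 550 × 2.828 × 430 × 10⁻³ = 301 kN.
Base metal (shear rupture): φR_n = 0.75 × 0.6 × 410 × 14 × 430 × 10⁻³ = 1111 kN.
Governing: weld metal.

φR_n ≈ 301 kN (weld metal governs)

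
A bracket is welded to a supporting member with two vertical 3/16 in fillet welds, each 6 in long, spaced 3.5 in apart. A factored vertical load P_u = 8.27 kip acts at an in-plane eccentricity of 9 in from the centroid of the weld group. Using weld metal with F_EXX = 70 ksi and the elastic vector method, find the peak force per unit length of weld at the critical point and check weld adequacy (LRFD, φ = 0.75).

f_max ≈ 3.95 kip/in; adequate

Total weld length L_w = 12 in. Treat welds as unit-width lines.
Polar moment about centroid: J = 2[d³/12 + d(b/2)²] = 2[6³/12 + 6×1.75²] = 72.75 in³.
Direct shear f_v = P/L_w = 8.27 / 12 = 0.6892 kip/in (vertical).
Torsion M = P·e = 8.27 × 9 = 74.43 kip·in.
Critical point at (x, y) = (1.75, 3) from centroid. f_tx = M·y/J = 3.069 kip/in; f_ty = M·x/J = 1.79 kip/in.
Resultant f_max = √[f_tx² + (f_v + f_ty)²] = √[3.069² + (0.6892 + 1.79)²] = 3.946 kip/in.
Capacity per unit length: φr_n = 0.75 × 0.6 × 70 × (0.707 × 0.1875) = 4.176 kip/in.
3.946 ≤ 4.176 → adequate.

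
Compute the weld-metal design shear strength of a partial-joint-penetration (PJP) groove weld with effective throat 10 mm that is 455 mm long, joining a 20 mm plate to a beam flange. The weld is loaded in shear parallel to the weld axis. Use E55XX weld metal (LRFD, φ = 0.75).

φR_n ≈ 1130 kN

E55XX → F_EXX = 550 MPa.
Effective throat (given) t_e = 10 mm.
A_we = 10 × 455 = 4550 mm².
F_nw = 0.6 F_EXX = 330 MPa.
φR_n = 0.75 × 330 × 4550 × 10⁻³ = 1126 kN.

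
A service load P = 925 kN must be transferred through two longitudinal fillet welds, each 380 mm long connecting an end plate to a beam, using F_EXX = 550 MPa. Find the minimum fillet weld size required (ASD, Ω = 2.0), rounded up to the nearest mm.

Total weld length L = 760 mm.
Required throat t_e = P × Ω / (0.6 F_EXX × L) = 925 × 2.0 / (0.6 × 550 × 760 × 10⁻³) = 7.376 mm.
Required leg w = t_e / 0.707 = 10.43 mm → use 11 mm.

w = 11 mm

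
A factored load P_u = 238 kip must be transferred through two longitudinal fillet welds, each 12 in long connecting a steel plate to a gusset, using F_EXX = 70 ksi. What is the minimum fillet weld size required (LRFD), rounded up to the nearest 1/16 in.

w = 1/2 in

Total weld length L = 24 in.
Required throat t_e = P_u / (φ × 0.6 F_EXX × L) = 238 / (0.75 × 0.6 × 70 × 24) = 0.3148 in.
Required leg w = t_e / 0.707 = 0.4453 in → use 1/2 in.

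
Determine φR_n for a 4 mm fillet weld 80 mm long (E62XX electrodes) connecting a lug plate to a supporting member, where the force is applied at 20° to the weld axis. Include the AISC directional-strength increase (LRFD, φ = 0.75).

φR_n ≈ 69.4 kN

E62XX → F_EXX = 620 MPa.
t_e = 0.707 × 4 = 2.828 mm; A_we = 2.828 × 80 = 226.2 mm².
Directional factor: 1.0 + 0.5 sin^1.5(20°) = 1.1.
F_nw = 0.6 × 620 × 1.1 = 409.2 MPa.
φR_n = 0.75 × 409.2 × 226.2 × 10⁻³ = 69.43 kN.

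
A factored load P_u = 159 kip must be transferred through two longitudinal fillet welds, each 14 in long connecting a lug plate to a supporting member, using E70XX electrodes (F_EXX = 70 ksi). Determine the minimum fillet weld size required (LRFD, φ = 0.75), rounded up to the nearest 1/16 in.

Total weld length L = 28 in.
Required throat t_e = P_u / (φ × 0.6 F_EXX × L) = 159 / (0.75 × 0.6 × 70 × 28) = 0.1803 in.
Required leg w = t_e / 0.707 = 0.255 in → use 5/16 in.

w = 5/16 in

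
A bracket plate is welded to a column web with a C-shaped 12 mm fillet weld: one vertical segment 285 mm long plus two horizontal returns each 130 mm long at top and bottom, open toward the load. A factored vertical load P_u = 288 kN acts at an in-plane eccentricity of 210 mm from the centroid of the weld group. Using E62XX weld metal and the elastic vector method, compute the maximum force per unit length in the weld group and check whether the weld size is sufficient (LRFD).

f_max ≈ 1650 N/mm; adequate

E62XX → F_EXX = 620 MPa.
Total weld length L_w = 545 mm. Treat welds as unit-width lines.
Centroid: x̄ = 2×130×65 / 545 = 31.01 mm from the vertical weld.
Polar moment about centroid: J = I_x + I_y = [285³/12 + 2×130×142.5²] + [285×31.01² + 2(130³/12 + 130×33.99²)] = 8149000 mm³.
Direct shear f_v = P/L_w = 288×10³ / 545 = 528.4 N/mm (vertical).
Torsion M = P·e = 288×10³ × 210 = 60480000 N·mm.
Critical point at (x, y) = (98.99, 142.5) from centroid. f_tx = M·y/J = 1058 N/mm; f_ty = M·x/J = 734.7 N/mm.
Resultant f_max = √[f_tx² + (f_v + f_ty)²] = √[1058² + (528.4 + 734.7)²] = 1647 N/mm.
Capacity per unit length: φr_n = 0.75 × 0.6 × 620 × (0.707 × 12) = 2367 N/mm.
1647 ≤ 2367 → adequate.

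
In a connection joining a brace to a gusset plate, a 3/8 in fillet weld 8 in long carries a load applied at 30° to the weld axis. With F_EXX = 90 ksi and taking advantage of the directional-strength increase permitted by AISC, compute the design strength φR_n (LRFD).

t_e = 0.707 × 0.375 = 0.2651 in; A_we = 0.2651 × 8 = 2.121 in².
Directional factor: 1.0 + 0.5 sin^1.5(30°) = 1.177.
F_nw = 0.6 × 90 × 1.177 = 63.55 ksi.
φR_n = 0.75 × 63.55 × 2.121 = 101.1 kip.

φR_n ≈ 101 kip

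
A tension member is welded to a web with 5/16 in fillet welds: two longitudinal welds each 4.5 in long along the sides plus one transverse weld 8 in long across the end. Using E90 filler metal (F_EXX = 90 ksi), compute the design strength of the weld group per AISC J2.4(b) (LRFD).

φR_n ≈ 176 kips

t_e = 0.707 × 0.3125 = 0.2209 in.
R_nwl = 0.6 × 90 × 0.2209 × 9 = 107.4 kips (longitudinal, 2 welds).
R_nwt = 0.6 × 90 × 0.2209 × 8 = 95.44 kips (transverse, base value).
(i) R_nwl + R_nwt = 202.8 kips; (ii) 0.85 R_nwl + 1.5 R_nwt = 234.4 kips.
R_n = max = 234.4 kips [governs: (ii)]; φR_n = 175.8 kips.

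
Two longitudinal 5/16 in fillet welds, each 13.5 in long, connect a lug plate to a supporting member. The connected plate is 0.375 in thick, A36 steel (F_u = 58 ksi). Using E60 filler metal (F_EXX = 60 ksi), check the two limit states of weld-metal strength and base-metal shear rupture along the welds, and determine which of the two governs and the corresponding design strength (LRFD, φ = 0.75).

φR_n ≈ 161 kips (weld metal governs)

t_e = 0.707 × 0.3125 = 0.2209 in; L = 27 in.
Weld metal: φR_n = 0.75 × 0.6 × 60 × 0.2209 × 27 = 161.1 kips.
Base metal (shear rupture): φR_n = 0.75 × 0.6 × 58 × 0.375 × 27 = 264.3 kips.
Governing: weld metal.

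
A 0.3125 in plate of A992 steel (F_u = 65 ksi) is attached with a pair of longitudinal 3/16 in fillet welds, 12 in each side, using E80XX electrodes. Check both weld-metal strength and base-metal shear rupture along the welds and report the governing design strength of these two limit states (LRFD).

φR_n ≈ 115 kips (weld metal governs)

E80XX → F_EXX = 80 ksi.
t_e = 0.707 × 0.1875 = 0.1326 in; L = 24 in.
Weld metal: φR_n = 0.75 × 0.6 × 80 × 0.1326 × 24 = 114.5 kips.
Base metal (shear rupture): φR_n = 0.75 × 0.6 × 65 × 0.3125 × 24 = 219.4 kips.
Governing: weld metal.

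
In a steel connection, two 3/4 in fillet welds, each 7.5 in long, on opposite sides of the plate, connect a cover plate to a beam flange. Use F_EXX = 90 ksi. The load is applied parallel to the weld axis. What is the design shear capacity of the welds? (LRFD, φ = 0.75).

Effective throat t_e = 0.707 × 0.75 = 0.5302 in.
Total length L = 15 in; A_we = 0.5302 × 15 = 7.954 in².
F_nw = 0.6 F_EXX = 0.6 × 90 = 54 ksi.
φR_n = 0.75 × 54 × 7.954 = 322.1 kip.

φR_n ≈ 322 kip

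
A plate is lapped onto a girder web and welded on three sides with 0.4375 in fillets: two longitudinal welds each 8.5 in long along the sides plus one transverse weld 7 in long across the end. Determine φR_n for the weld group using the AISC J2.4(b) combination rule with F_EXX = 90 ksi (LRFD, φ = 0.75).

φR_n ≈ 313 kips

t_e = 0.707 × 0.4375 = 0.3093 in.
R_nwl = 0.6 × 90 × 0.3093 × 17 = 283.9 kips (longitudinal, 2 welds).
R_nwt = 0.6 × 90 × 0.3093 × 7 = 116.9 kips (transverse, base value).
(i) R_nwl + R_nwt = 400.9 kips; (ii) 0.85 R_nwl + 1.5 R_nwt = 416.7 kips.
R_n = max = 416.7 kips [governs: (ii)]; φR_n = 312.6 kips.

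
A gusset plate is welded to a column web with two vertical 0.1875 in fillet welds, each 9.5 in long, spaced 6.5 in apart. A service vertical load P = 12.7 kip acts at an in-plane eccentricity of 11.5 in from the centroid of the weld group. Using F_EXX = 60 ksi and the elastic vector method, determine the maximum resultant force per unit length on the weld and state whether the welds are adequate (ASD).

Total weld length L_w = 19 in. Treat welds as unit-width lines.
Polar moment about centroid: J = 2[d³/12 + d(b/2)²] = 2[9.5³/12 + 9.5×3.25²] = 343.6 in³.
Direct shear f_v = P/L_w = 12.7 / 19 = 0.6684 kip/in (vertical).
Torsion M = P·e = 12.7 × 11.5 = 146.05 kip·in.
Critical point at (x, y) = (3.25, 4.75) from centroid. f_tx = M·y/J = 2.019 kip/in; f_ty = M·x/J = 1.382 kip/in.
Resultant f_max = √[f_tx² + (f_v + f_ty)²] = √[2.019² + (0.6684 + 1.382)²] = 2.877 kip/in.
Capacity per unit length: r_n/Ω = (1/2.0) × 0.6 × 60 × (0.707 × 0.1875) = 2.386 kip/in.
2.877 > 2.386 → NOT adequate.

f_max ≈ 2.88 kip/in; NOT adequate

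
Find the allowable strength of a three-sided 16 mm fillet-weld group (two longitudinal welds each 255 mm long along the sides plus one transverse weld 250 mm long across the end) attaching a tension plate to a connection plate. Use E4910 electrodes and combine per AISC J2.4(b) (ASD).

R_n/Ω ≈ 1340 kN

E49XX → F_EXX = 490 MPa.
t_e = 0.707 × 16 = 11.31 mm.
R_nwl = 0.6 × 490 × 11.31 × 510 × 10⁻³ = 1696 kN (longitudinal, 2 welds).
R_nwt = 0.6 × 490 × 11.31 × 250 × 10⁻³ = 831.4 kN (transverse, base value).
(i) R_nwl + R_nwt = 2528 kN; (ii) 0.85 R_nwl + 1.5 R_nwt = 2689 kN.
R_n = max = 2689 kN [governs: (ii)]; R_n/Ω = 1344 kN.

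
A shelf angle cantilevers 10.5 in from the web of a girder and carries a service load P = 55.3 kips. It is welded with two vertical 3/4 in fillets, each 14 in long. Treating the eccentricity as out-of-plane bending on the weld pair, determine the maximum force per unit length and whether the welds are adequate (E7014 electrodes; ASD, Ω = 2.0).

f_max ≈ 9.1 kip/in; adequate

E70XX → F_EXX = 70 ksi.
L_w = 2 × 14 = 28 in; section modulus (unit throat) S = 2 × L²/6 = 65.33 in².
Direct shear f_v = P/L_w = 55.3/28 = 1.975 kip/in.
Moment M = P × e = 55.3 × 10.5 = 580.65 kip·in; bending f_b = M/S = 8.888 kip/in.
f_max = √(f_v² + f_b²) = √(1.975² + 8.888²) = 9.104 kip/in.
r_n/Ω = (1/2.0) × 0.6 × 70 × (0.707 × 0.75) = 11.14 kip/in → adequate.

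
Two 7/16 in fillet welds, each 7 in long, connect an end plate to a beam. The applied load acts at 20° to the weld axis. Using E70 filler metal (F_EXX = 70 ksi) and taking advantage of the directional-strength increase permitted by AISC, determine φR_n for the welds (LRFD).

t_e = 0.707 × 0.4375 = 0.3093 in; A_we = 0.3093 × 14 = 4.33 in².
Directional factor: 1.0 + 0.5 sin^1.5(20°) = 1.1.
F_nw = 0.6 × 70 × 1.1 = 46.2 ksi.
φR_n = 0.75 × 46.2 × 4.33 = 150 kips.

φR_n ≈ 150 kips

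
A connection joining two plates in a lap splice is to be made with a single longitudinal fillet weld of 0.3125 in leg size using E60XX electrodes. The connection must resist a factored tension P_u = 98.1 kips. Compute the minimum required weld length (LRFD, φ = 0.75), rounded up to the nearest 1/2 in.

E60XX → F_EXX = 60 ksi.
Throat t_e = 0.707 × 0.3125 = 0.2209 in.
φr_n = 0.75 × 0.6 × 60 × 0.2209 = 5.965 kips/in.
L_req = P_u / φr_n = 98.1 / 5.965 = 16.45 in total.
Round up → use L = 16.5 in.

L = 16.5 in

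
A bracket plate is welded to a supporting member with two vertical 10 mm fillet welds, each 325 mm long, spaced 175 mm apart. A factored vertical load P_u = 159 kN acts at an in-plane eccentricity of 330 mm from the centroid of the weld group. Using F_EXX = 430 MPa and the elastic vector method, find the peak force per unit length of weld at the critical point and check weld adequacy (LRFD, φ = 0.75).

Total weld length L_w = 650 mm. Treat welds as unit-width lines.
Polar moment about centroid: J = 2[d³/12 + d(b/2)²] = 2[325³/12 + 325×87.5²] = 10700000 mm³.
Direct shear f_v = P/L_w = 159×10³ / 650 = 244.6 N/mm (vertical).
Torsion M = P·e = 159×10³ × 330 = 52470000 N·mm.
Critical point at (x, y) = (87.5, 162.5) from centroid. f_tx = M·y/J = 797 N/mm; f_ty = M·x/J = 429.2 N/mm.
Resultant f_max = √[f_tx² + (f_v + f_ty)²] = √[797² + (244.6 + 429.2)²] = 1044 N/mm.
Capacity per unit length: φr_n = 0.75 × 0.6 × 430 × (0.707 × 10) = 1368 N/mm.
1044 ≤ 1368 → adequate.

f_max ≈ 1040 N/mm; adequate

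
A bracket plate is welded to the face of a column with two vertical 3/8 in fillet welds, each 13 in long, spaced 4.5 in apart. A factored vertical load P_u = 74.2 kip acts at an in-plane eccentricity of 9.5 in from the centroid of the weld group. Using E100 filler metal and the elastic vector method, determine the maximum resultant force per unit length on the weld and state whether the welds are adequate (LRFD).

E100XX → F_EXX = 100 ksi.
Total weld length L_w = 26 in. Treat welds as unit-width lines.
Polar moment about centroid: J = 2[d³/12 + d(b/2)²] = 2[13³/12 + 13×2.25²] = 497.8 in³.
Direct shear f_v = P/L_w = 74.2 / 26 = 2.854 kip/in (vertical).
Torsion M = P·e = 74.2 × 9.5 = 704.9 kip·in.
Critical point at (x, y) = (2.25, 6.5) from centroid. f_tx = M·y/J = 9.204 kip/in; f_ty = M·x/J = 3.186 kip/in.
Resultant f_max = √[f_tx² + (f_v + f_ty)²] = √[9.204² + (2.854 + 3.186)²] = 11.01 kip/in.
Capacity per unit length: φr_n = 0.75 × 0.6 × 100 × (0.707 × 0.375) = 11.93 kip/in.
11.01 ≤ 11.93 → adequate.

f_max ≈ 11 kip/in; adequate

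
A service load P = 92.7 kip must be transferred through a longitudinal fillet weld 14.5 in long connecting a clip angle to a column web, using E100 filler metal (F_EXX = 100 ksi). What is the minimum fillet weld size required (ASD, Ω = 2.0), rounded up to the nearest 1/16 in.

w = 5/16 in

Total weld length L = 14.5 in.
Required throat t_e = P × Ω / (0.6 F_EXX × L) = 92.7 × 2.0 / (0.6 × 100 × 14.5) = 0.2131 in.
Required leg w = t_e / 0.707 = 0.3014 in → use 5/16 in.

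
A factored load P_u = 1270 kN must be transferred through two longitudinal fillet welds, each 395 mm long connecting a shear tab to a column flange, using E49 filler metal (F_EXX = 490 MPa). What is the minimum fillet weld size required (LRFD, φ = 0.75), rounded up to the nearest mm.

Total weld length L = 790 mm.
Required throat t_e = P_u / (φ × 0.6 F_EXX × L) = 1270 / (0.75 × 0.6 × 490 × 790 × 10⁻³) = 7.291 mm.
Required leg w = t_e / 0.707 = 10.31 mm → use 11 mm.

w = 11 mm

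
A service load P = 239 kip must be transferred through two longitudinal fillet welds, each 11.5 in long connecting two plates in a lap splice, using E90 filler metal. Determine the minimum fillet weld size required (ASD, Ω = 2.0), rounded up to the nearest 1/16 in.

w = 9/16 in

E90XX → F_EXX = 90 ksi.
Total weld length L = 23 in.
Required throat t_e = P × Ω / (0.6 F_EXX × L) = 239 × 2.0 / (0.6 × 90 × 23) = 0.3849 in.
Required leg w = t_e / 0.707 = 0.5444 in → use 9/16 in.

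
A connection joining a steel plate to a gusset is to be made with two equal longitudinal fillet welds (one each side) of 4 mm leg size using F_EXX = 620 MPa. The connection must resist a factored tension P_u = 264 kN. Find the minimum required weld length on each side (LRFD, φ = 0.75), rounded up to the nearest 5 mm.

Throat t_e = 0.707 × 4 = 2.828 mm.
φr_n = 0.75 × 0.6 × 620 × 2.828 × 10⁻³ = 0.789 kN/mm.
L_req = P_u / φr_n = 264 / 0.789 = 334.6 mm total.
Per side: 334.6 / 2 = 167.3 mm.
Round up → use L = 170 mm on each side.

L = 170 mm on each side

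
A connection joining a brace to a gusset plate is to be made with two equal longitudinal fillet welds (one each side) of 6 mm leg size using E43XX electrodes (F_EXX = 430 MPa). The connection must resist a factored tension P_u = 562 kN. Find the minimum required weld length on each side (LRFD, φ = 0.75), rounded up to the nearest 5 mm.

L = 345 mm on each side

Throat t_e = 0.707 × 6 = 4.242 mm.
φr_n = 0.75 × 0.6 × 430 × 4.242 × 10⁻³ = 0.8208 kN/mm.
L_req = P_u / φr_n = 562 / 0.8208 = 684.7 mm total.
Per side: 684.7 / 2 = 342.3 mm.
Round up → use L = 345 mm on each side.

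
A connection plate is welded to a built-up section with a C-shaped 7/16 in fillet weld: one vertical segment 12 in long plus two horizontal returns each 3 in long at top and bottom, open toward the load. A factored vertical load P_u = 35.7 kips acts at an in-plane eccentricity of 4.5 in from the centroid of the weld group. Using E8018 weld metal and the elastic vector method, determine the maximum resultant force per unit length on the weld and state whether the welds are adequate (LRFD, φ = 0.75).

f_max ≈ 4 kip/in; adequate

E80XX → F_EXX = 80 ksi.
Total weld length L_w = 18 in. Treat welds as unit-width lines.
Centroid: x̄ = 2×3×1.5 / 18 = 0.5 in from the vertical weld.
Polar moment about centroid: J = I_x + I_y = [12³/12 + 2×3×6²] + [12×0.5² + 2(3³/12 + 3×1²)] = 373.5 in³.
Direct shear f_v = P/L_w = 35.7 / 18 = 1.983 kip/in (vertical).
Torsion M = P·e = 35.7 × 4.5 = 160.65 kip·in.
Critical point at (x, y) = (2.5, 6) from centroid. f_tx = M·y/J = 2.581 kip/in; f_ty = M·x/J = 1.075 kip/in.
Resultant f_max = √[f_tx² + (f_v + f_ty)²] = √[2.581² + (1.983 + 1.075)²] = 4.002 kip/in.
Capacity per unit length: φr_n = 0.75 × 0.6 × 80 × (0.707 × 0.4375) = 11.14 kip/in.
4.002 ≤ 11.14 → adequate.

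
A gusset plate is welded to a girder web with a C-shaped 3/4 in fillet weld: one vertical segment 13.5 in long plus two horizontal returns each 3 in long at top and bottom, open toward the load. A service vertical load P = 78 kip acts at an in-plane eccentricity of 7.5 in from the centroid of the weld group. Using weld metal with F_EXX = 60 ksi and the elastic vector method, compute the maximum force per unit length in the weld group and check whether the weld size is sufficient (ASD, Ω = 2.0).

f_max ≈ 10.7 kip/in; NOT adequate

Total weld length L_w = 19.5 in. Treat welds as unit-width lines.
Centroid: x̄ = 2×3×1.5 / 19.5 = 0.4615 in from the vertical weld.
Polar moment about centroid: J = I_x + I_y = [13.5³/12 + 2×3×6.75²] + [13.5×0.4615² + 2(3³/12 + 3×1.038²)] = 492.3 in³.
Direct shear f_v = P/L_w = 78 / 19.5 = 4 kip/in (vertical).
Torsion M = P·e = 78 × 7.5 = 585 kip·in.
Critical point at (x, y) = (2.538, 6.75) from centroid. f_tx = M·y/J = 8.022 kip/in; f_ty = M·x/J = 3.017 kip/in.
Resultant f_max = √[f_tx² + (f_v + f_ty)²] = √[8.022² + (4 + 3.017)²] = 10.66 kip/in.
Capacity per unit length: r_n/Ω = (1/2.0) × 0.6 × 60 × (0.707 × 0.75) = 9.544 kip/in.
10.66 > 9.544 → NOT adequate.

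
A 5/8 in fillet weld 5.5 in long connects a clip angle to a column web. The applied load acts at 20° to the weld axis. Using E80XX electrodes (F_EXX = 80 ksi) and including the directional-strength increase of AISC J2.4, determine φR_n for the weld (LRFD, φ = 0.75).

φR_n ≈ 96.2 kips

t_e = 0.707 × 0.625 = 0.4419 in; A_we = 0.4419 × 5.5 = 2.43 in².
Directional factor: 1.0 + 0.5 sin^1.5(20°) = 1.1.
F_nw = 0.6 × 80 × 1.1 = 52.8 ksi.
φR_n = 0.75 × 52.8 × 2.43 = 96.24 kips.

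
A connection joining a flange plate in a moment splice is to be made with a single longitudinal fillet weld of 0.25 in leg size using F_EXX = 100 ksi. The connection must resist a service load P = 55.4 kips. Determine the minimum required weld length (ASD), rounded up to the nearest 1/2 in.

L = 10.5 in

Throat t_e = 0.707 × 0.25 = 0.1767 in.
r_n/Ω = (0.6 × 100 × 0.1767) / 2.0 = 5.302 kip/in.
L_req = P / (r_n/Ω) = 55.4 / 5.302 = 10.45 in total.
Round up → use L = 10.5 in.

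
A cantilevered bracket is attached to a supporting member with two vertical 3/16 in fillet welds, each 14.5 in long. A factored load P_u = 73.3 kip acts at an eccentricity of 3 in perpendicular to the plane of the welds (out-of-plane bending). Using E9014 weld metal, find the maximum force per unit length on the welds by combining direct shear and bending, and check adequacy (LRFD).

E90XX → F_EXX = 90 ksi.
L_w = 2 × 14.5 = 29 in; section modulus (unit throat) S = 2 × L²/6 = 70.08 in².
Direct shear f_v = P/L_w = 73.3/29 = 2.528 kip/in.
Moment M = P × e = 73.3 × 3 = 219.9 kip·in; bending f_b = M/S = 3.138 kip/in.
f_max = √(f_v² + f_b²) = √(2.528² + 3.138²) = 4.029 kip/in.
φr_n = 0.75 × 0.6 × 90 × (0.707 × 0.1875) = 5.369 kip/in → adequate.

f_max ≈ 4.03 kip/in; adequate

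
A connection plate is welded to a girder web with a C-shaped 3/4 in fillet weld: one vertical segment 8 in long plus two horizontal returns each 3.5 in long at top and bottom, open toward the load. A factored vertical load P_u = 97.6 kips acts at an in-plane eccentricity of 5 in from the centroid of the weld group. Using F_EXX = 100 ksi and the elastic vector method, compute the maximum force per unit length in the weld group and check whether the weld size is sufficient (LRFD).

Total weld length L_w = 15 in. Treat welds as unit-width lines.
Centroid: x̄ = 2×3.5×1.75 / 15 = 0.8167 in from the vertical weld.
Polar moment about centroid: J = I_x + I_y = [8³/12 + 2×3.5×4²] + [8×0.8167² + 2(3.5³/12 + 3.5×0.9333²)] = 173.2 in³.
Direct shear f_v = P/L_w = 97.6 / 15 = 6.507 kip/in (vertical).
Torsion M = P·e = 97.6 × 5 = 488 kip·in.
Critical point at (x, y) = (2.683, 4) from centroid. f_tx = M·y/J = 11.27 kip/in; f_ty = M·x/J = 7.558 kip/in.
Resultant f_max = √[f_tx² + (f_v + f_ty)²] = √[11.27² + (6.507 + 7.558)²] = 18.02 kip/in.
Capacity per unit length: φr_n = 0.75 × 0.6 × 100 × (0.707 × 0.75) = 23.86 kip/in.
18.02 ≤ 23.86 → adequate.

f_max ≈ 18 kip/in; adequate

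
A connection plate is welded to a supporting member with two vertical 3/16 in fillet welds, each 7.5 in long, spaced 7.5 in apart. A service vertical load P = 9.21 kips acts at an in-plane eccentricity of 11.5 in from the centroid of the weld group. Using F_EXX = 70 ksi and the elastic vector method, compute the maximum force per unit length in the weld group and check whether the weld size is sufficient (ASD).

f_max ≈ 2.47 kip/in; adequate

Total weld length L_w = 15 in. Treat welds as unit-width lines.
Polar moment about centroid: J = 2[d³/12 + d(b/2)²] = 2[7.5³/12 + 7.5×3.75²] = 281.2 in³.
Direct shear f_v = P/L_w = 9.21 / 15 = 0.614 kip/in (vertical).
Torsion M = P·e = 9.21 × 11.5 = 105.92 kip·in.
Critical point at (x, y) = (3.75, 3.75) from centroid. f_tx = M·y/J = 1.412 kip/in; f_ty = M·x/J = 1.412 kip/in.
Resultant f_max = √[f_tx² + (f_v + f_ty)²] = √[1.412² + (0.614 + 1.412)²] = 2.47 kip/in.
Capacity per unit length: r_n/Ω = (1/2.0) × 0.6 × 70 × (0.707 × 0.1875) = 2.784 kip/in.
2.47 ≤ 2.784 → adequate.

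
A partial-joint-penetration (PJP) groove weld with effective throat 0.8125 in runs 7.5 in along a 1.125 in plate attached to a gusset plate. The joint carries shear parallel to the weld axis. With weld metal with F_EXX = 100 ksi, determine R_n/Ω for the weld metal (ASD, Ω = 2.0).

R_n/Ω ≈ 183 kip

Effective throat (given) t_e = 0.8125 in.
A_we = 0.8125 × 7.5 = 6.094 in².
F_nw = 0.6 F_EXX = 60 ksi.
R_n/Ω = (60 × 6.094) / 2.0 = 182.8 kip.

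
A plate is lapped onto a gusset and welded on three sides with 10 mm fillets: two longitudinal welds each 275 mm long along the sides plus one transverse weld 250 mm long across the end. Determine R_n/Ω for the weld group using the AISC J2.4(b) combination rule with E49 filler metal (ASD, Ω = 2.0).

E49XX → F_EXX = 490 MPa.
t_e = 0.707 × 10 = 7.07 mm.
R_nwl = 0.6 × 490 × 7.07 × 550 × 10⁻³ = 1143 kN (longitudinal, 2 welds).
R_nwt = 0.6 × 490 × 7.07 × 250 × 10⁻³ = 519.6 kN (transverse, base value).
(i) R_nwl + R_nwt = 1663 kN; (ii) 0.85 R_nwl + 1.5 R_nwt = 1751 kN.
R_n = max = 1751 kN [governs: (ii)]; R_n/Ω = 875.6 kN.

R_n/Ω ≈ 876 kN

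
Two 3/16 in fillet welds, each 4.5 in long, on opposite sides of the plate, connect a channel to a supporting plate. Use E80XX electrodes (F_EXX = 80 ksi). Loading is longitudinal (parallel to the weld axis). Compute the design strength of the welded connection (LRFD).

Effective throat t_e = 0.707 × 0.1875 = 0.1326 in.
Total length L = 9 in; A_we = 0.1326 × 9 = 1.193 in².
F_nw = 0.6 F_EXX = 0.6 × 80 = 48 ksi.
φR_n = 0.75 × 48 × 1.193 = 42.95 kip.

φR_n ≈ 43 kip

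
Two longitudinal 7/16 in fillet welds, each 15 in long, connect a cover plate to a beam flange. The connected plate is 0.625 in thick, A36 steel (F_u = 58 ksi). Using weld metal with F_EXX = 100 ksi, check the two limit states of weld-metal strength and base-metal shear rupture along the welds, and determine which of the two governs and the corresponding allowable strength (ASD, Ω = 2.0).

R_n/Ω ≈ 278 kip (weld metal governs)

t_e = 0.707 × 0.4375 = 0.3093 in; L = 30 in.
Weld metal: R_n/Ω = (1/2.0) × 0.6 × 100 × 0.3093 × 30 = 278.4 kip.
Base metal (shear rupture): R_n/Ω = (1/2.0) × 0.6 × 58 × 0.625 × 30 = 326.2 kip.
Governing: weld metal.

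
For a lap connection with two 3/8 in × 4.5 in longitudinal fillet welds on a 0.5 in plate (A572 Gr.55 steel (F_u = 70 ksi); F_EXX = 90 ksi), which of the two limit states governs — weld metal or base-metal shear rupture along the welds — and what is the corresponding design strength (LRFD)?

φR_n ≈ 96.6 kips (weld metal governs)

t_e = 0.707 × 0.375 = 0.2651 in; L = 9 in.
Weld metal: φR_n = 0.75 × 0.6 × 90 × 0.2651 × 9 = 96.64 kips.
Base metal (shear rupture): φR_n = 0.75 × 0.6 × 70 × 0.5 × 9 = 141.8 kips.
Governing: weld metal.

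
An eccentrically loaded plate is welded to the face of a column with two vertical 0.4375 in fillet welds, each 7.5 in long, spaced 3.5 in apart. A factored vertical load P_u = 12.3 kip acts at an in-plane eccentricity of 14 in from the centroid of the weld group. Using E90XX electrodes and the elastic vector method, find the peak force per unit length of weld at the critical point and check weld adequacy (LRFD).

E90XX → F_EXX = 90 ksi.
Total weld length L_w = 15 in. Treat welds as unit-width lines.
Polar moment about centroid: J = 2[d³/12 + d(b/2)²] = 2[7.5³/12 + 7.5×1.75²] = 116.2 in³.
Direct shear f_v = P/L_w = 12.3 / 15 = 0.82 kip/in (vertical).
Torsion M = P·e = 12.3 × 14 = 172.2 kip·in.
Critical point at (x, y) = (1.75, 3.75) from centroid. f_tx = M·y/J = 5.555 kip/in; f_ty = M·x/J = 2.592 kip/in.
Resultant f_max = √[f_tx² + (f_v + f_ty)²] = √[5.555² + (0.82 + 2.592)²] = 6.519 kip/in.
Capacity per unit length: φr_n = 0.75 × 0.6 × 90 × (0.707 × 0.4375) = 12.53 kip/in.
6.519 ≤ 12.53 → adequate.

f_max ≈ 6.52 kip/in; adequate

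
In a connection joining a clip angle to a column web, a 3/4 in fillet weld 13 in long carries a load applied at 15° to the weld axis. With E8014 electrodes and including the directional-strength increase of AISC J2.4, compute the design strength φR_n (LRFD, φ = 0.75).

φR_n ≈ 264 kip

E80XX → F_EXX = 80 ksi.
t_e = 0.707 × 0.75 = 0.5302 in; A_we = 0.5302 × 13 = 6.893 in².
Directional factor: 1.0 + 0.5 sin^1.5(15°) = 1.066.
F_nw = 0.6 × 80 × 1.066 = 51.16 ksi.
φR_n = 0.75 × 51.16 × 6.893 = 264.5 kip.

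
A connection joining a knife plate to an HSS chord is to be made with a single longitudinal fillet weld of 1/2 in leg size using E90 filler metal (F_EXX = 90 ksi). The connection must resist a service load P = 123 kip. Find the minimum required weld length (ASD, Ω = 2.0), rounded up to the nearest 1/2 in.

L = 13 in

Throat t_e = 0.707 × 0.5 = 0.3535 in.
r_n/Ω = (0.6 × 90 × 0.3535) / 2.0 = 9.544 kip/in.
L_req = P / (r_n/Ω) = 123 / 9.544 = 12.89 in total.
Round up → use L = 13 in.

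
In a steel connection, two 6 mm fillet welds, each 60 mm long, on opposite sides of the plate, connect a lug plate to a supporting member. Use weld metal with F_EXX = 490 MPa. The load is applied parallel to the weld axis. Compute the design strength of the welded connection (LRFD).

Effective throat t_e = 0.707 × 6 = 4.242 mm.
Total length L = 120 mm; A_we = 4.242 × 120 = 509 mm².
F_nw = 0.6 F_EXX = 0.6 × 490 = 294 MPa.
φR_n = 0.75 × 294 × 509 × 10⁻³ = 112.2 kN.

φR_n ≈ 112 kN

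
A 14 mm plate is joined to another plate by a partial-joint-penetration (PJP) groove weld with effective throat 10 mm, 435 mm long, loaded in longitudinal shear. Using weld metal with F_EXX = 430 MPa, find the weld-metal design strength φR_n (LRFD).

Effective throat (given) t_e = 10 mm.
A_we = 10 × 435 = 4350 mm².
F_nw = 0.6 F_EXX = 258 MPa.
φR_n = 0.75 × 258 × 4350 × 10⁻³ = 841.7 kN.

φR_n ≈ 842 kN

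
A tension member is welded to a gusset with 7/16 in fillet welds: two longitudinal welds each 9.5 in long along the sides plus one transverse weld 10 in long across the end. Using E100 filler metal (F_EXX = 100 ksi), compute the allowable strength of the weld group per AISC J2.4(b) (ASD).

R_n/Ω ≈ 289 kips

t_e = 0.707 × 0.4375 = 0.3093 in.
R_nwl = 0.6 × 100 × 0.3093 × 19 = 352.6 kips (longitudinal, 2 welds).
R_nwt = 0.6 × 100 × 0.3093 × 10 = 185.6 kips (transverse, base value).
(i) R_nwl + R_nwt = 538.2 kips; (ii) 0.85 R_nwl + 1.5 R_nwt = 578.1 kips.
R_n = max = 578.1 kips [governs: (ii)]; R_n/Ω = 289.1 kips.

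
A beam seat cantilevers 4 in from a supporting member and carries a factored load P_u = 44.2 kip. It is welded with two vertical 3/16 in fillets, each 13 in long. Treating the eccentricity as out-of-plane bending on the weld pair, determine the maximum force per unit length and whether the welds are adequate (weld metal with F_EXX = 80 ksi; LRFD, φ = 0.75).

L_w = 2 × 13 = 26 in; section modulus (unit throat) S = 2 × L²/6 = 56.33 in².
Direct shear f_v = P/L_w = 44.2/26 = 1.7 kip/in.
Moment M = P × e = 44.2 × 4 = 176.8 kip·in; bending f_b = M/S = 3.138 kip/in.
f_max = √(f_v² + f_b²) = √(1.7² + 3.138²) = 3.569 kip/in.
φr_n = 0.75 × 0.6 × 80 × (0.707 × 0.1875) = 4.772 kip/in → adequate.

f_max ≈ 3.57 kip/in; adequate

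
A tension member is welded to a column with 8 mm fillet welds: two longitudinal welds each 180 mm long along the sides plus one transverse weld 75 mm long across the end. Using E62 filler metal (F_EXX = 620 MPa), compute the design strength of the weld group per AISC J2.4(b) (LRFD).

t_e = 0.707 × 8 = 5.656 mm.
R_nwl = 0.6 × 620 × 5.656 × 360 × 10⁻³ = 757.5 kN (longitudinal, 2 welds).
R_nwt = 0.6 × 620 × 5.656 × 75 × 10⁻³ = 157.8 kN (transverse, base value).
(i) R_nwl + R_nwt = 915.3 kN; (ii) 0.85 R_nwl + 1.5 R_nwt = 880.5 kN.
R_n = max = 915.3 kN [governs: (i)]; φR_n = 686.4 kN.

φR_n ≈ 686 kN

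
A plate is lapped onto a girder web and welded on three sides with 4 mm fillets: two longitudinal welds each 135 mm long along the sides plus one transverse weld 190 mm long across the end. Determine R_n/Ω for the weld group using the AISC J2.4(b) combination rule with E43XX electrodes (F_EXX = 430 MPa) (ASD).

R_n/Ω ≈ 188 kN

t_e = 0.707 × 4 = 2.828 mm.
R_nwl = 0.6 × 430 × 2.828 × 270 × 10⁻³ = 197 kN (longitudinal, 2 welds).
R_nwt = 0.6 × 430 × 2.828 × 190 × 10⁻³ = 138.6 kN (transverse, base value).
(i) R_nwl + R_nwt = 335.6 kN; (ii) 0.85 R_nwl + 1.5 R_nwt = 375.4 kN.
R_n = max = 375.4 kN [governs: (ii)]; R_n/Ω = 187.7 kN.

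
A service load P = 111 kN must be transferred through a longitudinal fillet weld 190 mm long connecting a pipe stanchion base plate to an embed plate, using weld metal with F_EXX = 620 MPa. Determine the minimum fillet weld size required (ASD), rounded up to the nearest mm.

Total weld length L = 190 mm.
Required throat t_e = P × Ω / (0.6 F_EXX × L) = 111 × 2.0 / (0.6 × 620 × 190 × 10⁻³) = 3.141 mm.
Required leg w = t_e / 0.707 = 4.443 mm → use 5 mm.

w = 5 mm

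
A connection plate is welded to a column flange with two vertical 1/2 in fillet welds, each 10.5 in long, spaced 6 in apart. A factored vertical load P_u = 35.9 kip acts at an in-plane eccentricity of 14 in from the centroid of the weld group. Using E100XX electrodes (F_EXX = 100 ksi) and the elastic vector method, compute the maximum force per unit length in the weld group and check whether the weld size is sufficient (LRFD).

Total weld length L_w = 21 in. Treat welds as unit-width lines.
Polar moment about centroid: J = 2[d³/12 + d(b/2)²] = 2[10.5³/12 + 10.5×3²] = 381.9 in³.
Direct shear f_v = P/L_w = 35.9 / 21 = 1.71 kip/in (vertical).
Torsion M = P·e = 35.9 × 14 = 502.6 kip·in.
Critical point at (x, y) = (3, 5.25) from centroid. f_tx = M·y/J = 6.909 kip/in; f_ty = M·x/J = 3.948 kip/in.
Resultant f_max = √[f_tx² + (f_v + f_ty)²] = √[6.909² + (1.71 + 3.948)²] = 8.929 kip/in.
Capacity per unit length: φr_n = 0.75 × 0.6 × 100 × (0.707 × 0.5) = 15.91 kip/in.
8.929 ≤ 15.91 → adequate.

f_max ≈ 8.93 kip/in; adequate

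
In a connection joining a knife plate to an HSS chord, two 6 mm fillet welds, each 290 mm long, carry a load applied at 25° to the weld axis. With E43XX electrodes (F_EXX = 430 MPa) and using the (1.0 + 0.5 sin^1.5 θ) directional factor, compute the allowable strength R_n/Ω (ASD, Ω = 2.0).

R_n/Ω ≈ 361 kN

t_e = 0.707 × 6 = 4.242 mm; A_we = 4.242 × 580 = 2460 mm².
Directional factor: 1.0 + 0.5 sin^1.5(25°) = 1.137.
F_nw = 0.6 × 430 × 1.137 = 293.4 MPa.
R_n/Ω = (293.4 × 2460) / 2.0 × 10⁻³ = 361 kN.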